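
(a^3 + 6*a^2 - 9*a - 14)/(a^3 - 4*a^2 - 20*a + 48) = (a^2 + 8*a + 7)/(a^2 - 2*a - 24)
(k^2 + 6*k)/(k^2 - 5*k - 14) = k*(k + 6)/(k^2 - 5*k - 14)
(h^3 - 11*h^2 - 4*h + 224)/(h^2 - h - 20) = (h^2 - 15*h + 56)/(h - 5)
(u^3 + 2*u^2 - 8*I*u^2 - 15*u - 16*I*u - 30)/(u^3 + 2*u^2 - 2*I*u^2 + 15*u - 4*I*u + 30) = (u - 3*I)/(u + 3*I)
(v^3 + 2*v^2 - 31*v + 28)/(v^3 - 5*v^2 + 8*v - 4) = (v^2 + 3*v - 28)/(v^2 - 4*v + 4)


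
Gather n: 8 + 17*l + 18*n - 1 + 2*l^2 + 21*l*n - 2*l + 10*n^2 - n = 2*l^2 + 15*l + 10*n^2 + n*(21*l + 17) + 7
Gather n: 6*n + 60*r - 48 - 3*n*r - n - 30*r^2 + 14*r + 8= n*(5 - 3*r) - 30*r^2 + 74*r - 40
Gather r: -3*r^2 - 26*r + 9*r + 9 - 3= -3*r^2 - 17*r + 6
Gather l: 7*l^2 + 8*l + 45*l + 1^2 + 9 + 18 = 7*l^2 + 53*l + 28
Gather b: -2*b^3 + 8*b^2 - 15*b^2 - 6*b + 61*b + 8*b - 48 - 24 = -2*b^3 - 7*b^2 + 63*b - 72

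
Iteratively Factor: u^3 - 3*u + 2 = (u - 1)*(u^2 + u - 2) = (u - 1)*(u + 2)*(u - 1)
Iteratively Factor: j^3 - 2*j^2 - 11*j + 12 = (j + 3)*(j^2 - 5*j + 4) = (j - 1)*(j + 3)*(j - 4)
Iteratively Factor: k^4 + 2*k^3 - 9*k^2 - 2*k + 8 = (k - 1)*(k^3 + 3*k^2 - 6*k - 8) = (k - 1)*(k + 1)*(k^2 + 2*k - 8) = (k - 1)*(k + 1)*(k + 4)*(k - 2)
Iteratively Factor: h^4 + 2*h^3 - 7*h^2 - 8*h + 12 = (h - 2)*(h^3 + 4*h^2 + h - 6) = (h - 2)*(h + 3)*(h^2 + h - 2) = (h - 2)*(h - 1)*(h + 3)*(h + 2)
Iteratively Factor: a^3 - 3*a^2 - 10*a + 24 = (a - 4)*(a^2 + a - 6) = (a - 4)*(a + 3)*(a - 2)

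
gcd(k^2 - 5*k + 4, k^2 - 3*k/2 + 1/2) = k - 1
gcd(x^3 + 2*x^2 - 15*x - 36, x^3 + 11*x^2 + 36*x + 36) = x + 3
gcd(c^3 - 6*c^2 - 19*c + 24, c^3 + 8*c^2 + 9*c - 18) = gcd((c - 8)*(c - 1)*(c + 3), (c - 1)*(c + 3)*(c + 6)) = c^2 + 2*c - 3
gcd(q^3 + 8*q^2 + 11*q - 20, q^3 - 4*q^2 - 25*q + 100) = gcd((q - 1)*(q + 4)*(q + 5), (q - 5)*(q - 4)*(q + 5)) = q + 5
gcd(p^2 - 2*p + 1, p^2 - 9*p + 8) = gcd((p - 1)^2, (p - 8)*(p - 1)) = p - 1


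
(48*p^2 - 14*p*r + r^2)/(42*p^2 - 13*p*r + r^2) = (8*p - r)/(7*p - r)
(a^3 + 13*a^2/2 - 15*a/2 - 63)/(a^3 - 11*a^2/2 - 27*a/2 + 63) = (a + 6)/(a - 6)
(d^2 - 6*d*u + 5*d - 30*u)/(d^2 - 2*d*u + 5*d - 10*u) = (-d + 6*u)/(-d + 2*u)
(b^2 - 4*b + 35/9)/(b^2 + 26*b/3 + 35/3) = (9*b^2 - 36*b + 35)/(3*(3*b^2 + 26*b + 35))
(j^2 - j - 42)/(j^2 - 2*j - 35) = (j + 6)/(j + 5)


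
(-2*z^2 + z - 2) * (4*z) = -8*z^3 + 4*z^2 - 8*z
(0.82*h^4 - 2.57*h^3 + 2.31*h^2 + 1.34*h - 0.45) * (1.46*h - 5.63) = 1.1972*h^5 - 8.3688*h^4 + 17.8417*h^3 - 11.0489*h^2 - 8.2012*h + 2.5335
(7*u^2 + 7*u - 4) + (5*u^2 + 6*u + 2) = 12*u^2 + 13*u - 2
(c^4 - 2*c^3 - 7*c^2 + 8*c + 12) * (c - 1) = c^5 - 3*c^4 - 5*c^3 + 15*c^2 + 4*c - 12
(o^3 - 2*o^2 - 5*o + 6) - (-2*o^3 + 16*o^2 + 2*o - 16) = 3*o^3 - 18*o^2 - 7*o + 22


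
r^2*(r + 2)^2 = r^4 + 4*r^3 + 4*r^2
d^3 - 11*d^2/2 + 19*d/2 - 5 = (d - 5/2)*(d - 2)*(d - 1)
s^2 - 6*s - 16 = (s - 8)*(s + 2)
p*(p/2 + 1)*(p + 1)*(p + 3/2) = p^4/2 + 9*p^3/4 + 13*p^2/4 + 3*p/2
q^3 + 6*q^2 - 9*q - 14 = (q - 2)*(q + 1)*(q + 7)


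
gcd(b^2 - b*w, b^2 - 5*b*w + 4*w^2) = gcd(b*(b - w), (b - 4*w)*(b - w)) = -b + w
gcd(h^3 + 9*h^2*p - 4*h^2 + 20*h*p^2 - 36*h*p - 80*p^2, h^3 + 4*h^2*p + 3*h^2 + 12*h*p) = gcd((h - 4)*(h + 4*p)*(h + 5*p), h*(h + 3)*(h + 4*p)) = h + 4*p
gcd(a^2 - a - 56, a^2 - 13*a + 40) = a - 8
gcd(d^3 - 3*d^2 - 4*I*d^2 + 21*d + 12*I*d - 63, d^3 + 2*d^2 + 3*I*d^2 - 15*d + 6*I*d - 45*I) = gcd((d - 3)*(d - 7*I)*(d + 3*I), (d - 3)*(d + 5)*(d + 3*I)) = d^2 + d*(-3 + 3*I) - 9*I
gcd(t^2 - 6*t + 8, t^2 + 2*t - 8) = t - 2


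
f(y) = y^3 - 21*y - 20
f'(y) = 3*y^2 - 21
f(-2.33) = 16.28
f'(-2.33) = -4.71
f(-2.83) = 16.76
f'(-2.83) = 3.03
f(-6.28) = -135.79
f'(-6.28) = 97.32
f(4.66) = -16.67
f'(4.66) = 44.15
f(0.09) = -21.89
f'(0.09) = -20.98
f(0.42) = -28.75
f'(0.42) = -20.47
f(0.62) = -32.78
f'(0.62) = -19.85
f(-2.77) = 16.92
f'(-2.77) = 2.02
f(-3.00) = 16.00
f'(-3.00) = 6.00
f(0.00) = -20.00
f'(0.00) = -21.00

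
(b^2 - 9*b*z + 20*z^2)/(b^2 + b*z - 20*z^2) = (b - 5*z)/(b + 5*z)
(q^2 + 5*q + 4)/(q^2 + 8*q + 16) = (q + 1)/(q + 4)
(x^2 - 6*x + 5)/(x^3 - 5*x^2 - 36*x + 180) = (x - 1)/(x^2 - 36)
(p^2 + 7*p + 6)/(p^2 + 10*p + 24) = (p + 1)/(p + 4)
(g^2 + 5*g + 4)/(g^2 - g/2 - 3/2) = 2*(g + 4)/(2*g - 3)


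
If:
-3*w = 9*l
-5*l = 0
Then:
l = 0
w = 0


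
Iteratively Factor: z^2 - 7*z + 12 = (z - 4)*(z - 3)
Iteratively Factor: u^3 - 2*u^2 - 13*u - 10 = (u - 5)*(u^2 + 3*u + 2) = (u - 5)*(u + 1)*(u + 2)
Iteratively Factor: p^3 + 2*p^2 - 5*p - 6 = (p - 2)*(p^2 + 4*p + 3) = (p - 2)*(p + 1)*(p + 3)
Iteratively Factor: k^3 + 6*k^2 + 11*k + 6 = (k + 1)*(k^2 + 5*k + 6) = (k + 1)*(k + 2)*(k + 3)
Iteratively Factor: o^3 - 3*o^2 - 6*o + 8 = (o - 4)*(o^2 + o - 2) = (o - 4)*(o - 1)*(o + 2)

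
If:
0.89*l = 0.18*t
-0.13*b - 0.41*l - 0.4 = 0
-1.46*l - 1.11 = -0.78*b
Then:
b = -0.25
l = -0.90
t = -4.43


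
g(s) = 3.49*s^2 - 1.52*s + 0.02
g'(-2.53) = -19.18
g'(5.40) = 36.17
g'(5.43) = 36.38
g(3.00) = 26.87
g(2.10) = 12.22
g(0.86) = 1.29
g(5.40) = 93.58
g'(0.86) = 4.48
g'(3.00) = 19.42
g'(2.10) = 13.14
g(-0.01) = 0.04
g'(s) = 6.98*s - 1.52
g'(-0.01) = -1.59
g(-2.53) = 26.20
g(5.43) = 94.67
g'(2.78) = 17.88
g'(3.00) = 19.42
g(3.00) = 26.87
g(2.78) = 22.77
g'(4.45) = 29.54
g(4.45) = 62.37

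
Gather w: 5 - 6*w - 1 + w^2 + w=w^2 - 5*w + 4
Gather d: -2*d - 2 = -2*d - 2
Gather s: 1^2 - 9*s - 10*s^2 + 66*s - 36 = -10*s^2 + 57*s - 35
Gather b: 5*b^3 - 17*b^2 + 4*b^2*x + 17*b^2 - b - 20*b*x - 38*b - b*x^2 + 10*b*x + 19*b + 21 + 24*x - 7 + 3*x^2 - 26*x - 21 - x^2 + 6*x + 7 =5*b^3 + 4*b^2*x + b*(-x^2 - 10*x - 20) + 2*x^2 + 4*x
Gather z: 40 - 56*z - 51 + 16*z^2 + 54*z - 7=16*z^2 - 2*z - 18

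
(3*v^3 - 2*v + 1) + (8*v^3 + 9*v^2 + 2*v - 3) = 11*v^3 + 9*v^2 - 2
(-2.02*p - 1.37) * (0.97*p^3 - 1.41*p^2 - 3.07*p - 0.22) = -1.9594*p^4 + 1.5193*p^3 + 8.1331*p^2 + 4.6503*p + 0.3014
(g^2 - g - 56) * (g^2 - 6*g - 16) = g^4 - 7*g^3 - 66*g^2 + 352*g + 896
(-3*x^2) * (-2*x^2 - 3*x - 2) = 6*x^4 + 9*x^3 + 6*x^2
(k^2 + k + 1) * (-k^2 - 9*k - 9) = -k^4 - 10*k^3 - 19*k^2 - 18*k - 9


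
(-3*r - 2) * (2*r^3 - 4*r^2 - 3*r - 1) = -6*r^4 + 8*r^3 + 17*r^2 + 9*r + 2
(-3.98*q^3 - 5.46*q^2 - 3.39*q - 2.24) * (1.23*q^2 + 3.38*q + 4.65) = -4.8954*q^5 - 20.1682*q^4 - 41.1315*q^3 - 39.6024*q^2 - 23.3347*q - 10.416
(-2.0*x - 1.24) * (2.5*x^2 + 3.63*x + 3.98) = -5.0*x^3 - 10.36*x^2 - 12.4612*x - 4.9352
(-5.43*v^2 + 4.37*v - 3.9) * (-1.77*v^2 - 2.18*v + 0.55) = 9.6111*v^4 + 4.1025*v^3 - 5.6101*v^2 + 10.9055*v - 2.145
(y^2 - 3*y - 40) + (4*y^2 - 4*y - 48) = 5*y^2 - 7*y - 88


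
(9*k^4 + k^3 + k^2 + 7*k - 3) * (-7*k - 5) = -63*k^5 - 52*k^4 - 12*k^3 - 54*k^2 - 14*k + 15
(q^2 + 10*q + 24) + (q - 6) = q^2 + 11*q + 18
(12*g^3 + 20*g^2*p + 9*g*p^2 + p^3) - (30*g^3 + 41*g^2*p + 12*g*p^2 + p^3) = -18*g^3 - 21*g^2*p - 3*g*p^2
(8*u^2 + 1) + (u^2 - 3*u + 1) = 9*u^2 - 3*u + 2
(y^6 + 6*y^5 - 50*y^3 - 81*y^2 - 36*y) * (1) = y^6 + 6*y^5 - 50*y^3 - 81*y^2 - 36*y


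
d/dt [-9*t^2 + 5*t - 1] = 5 - 18*t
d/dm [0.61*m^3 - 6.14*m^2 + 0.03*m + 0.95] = 1.83*m^2 - 12.28*m + 0.03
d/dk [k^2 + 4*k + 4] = 2*k + 4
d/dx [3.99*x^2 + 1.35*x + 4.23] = 7.98*x + 1.35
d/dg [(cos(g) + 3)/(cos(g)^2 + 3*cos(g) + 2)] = (cos(g)^2 + 6*cos(g) + 7)*sin(g)/(cos(g)^2 + 3*cos(g) + 2)^2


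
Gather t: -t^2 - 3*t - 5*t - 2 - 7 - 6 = -t^2 - 8*t - 15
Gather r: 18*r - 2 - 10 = 18*r - 12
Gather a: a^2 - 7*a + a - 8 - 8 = a^2 - 6*a - 16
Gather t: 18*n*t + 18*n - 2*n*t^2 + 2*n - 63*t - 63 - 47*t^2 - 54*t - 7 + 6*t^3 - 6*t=20*n + 6*t^3 + t^2*(-2*n - 47) + t*(18*n - 123) - 70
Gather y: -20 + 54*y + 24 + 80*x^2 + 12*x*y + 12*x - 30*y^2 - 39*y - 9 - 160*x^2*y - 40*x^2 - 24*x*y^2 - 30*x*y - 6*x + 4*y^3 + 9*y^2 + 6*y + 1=40*x^2 + 6*x + 4*y^3 + y^2*(-24*x - 21) + y*(-160*x^2 - 18*x + 21) - 4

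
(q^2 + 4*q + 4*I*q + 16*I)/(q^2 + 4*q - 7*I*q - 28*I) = (q + 4*I)/(q - 7*I)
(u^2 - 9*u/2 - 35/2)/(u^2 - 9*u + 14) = (u + 5/2)/(u - 2)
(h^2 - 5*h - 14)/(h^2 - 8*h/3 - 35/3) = 3*(-h^2 + 5*h + 14)/(-3*h^2 + 8*h + 35)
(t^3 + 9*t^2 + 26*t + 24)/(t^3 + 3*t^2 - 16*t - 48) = (t + 2)/(t - 4)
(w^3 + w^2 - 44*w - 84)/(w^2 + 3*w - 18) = (w^2 - 5*w - 14)/(w - 3)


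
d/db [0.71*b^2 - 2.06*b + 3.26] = 1.42*b - 2.06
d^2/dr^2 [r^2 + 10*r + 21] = 2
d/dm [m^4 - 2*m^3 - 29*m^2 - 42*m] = 4*m^3 - 6*m^2 - 58*m - 42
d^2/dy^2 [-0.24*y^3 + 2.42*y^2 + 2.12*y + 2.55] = 4.84 - 1.44*y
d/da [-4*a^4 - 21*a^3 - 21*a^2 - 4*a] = -16*a^3 - 63*a^2 - 42*a - 4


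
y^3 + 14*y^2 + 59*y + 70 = (y + 2)*(y + 5)*(y + 7)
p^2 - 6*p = p*(p - 6)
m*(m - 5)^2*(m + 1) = m^4 - 9*m^3 + 15*m^2 + 25*m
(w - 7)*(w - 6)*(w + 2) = w^3 - 11*w^2 + 16*w + 84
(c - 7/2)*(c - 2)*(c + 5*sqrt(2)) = c^3 - 11*c^2/2 + 5*sqrt(2)*c^2 - 55*sqrt(2)*c/2 + 7*c + 35*sqrt(2)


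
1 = 1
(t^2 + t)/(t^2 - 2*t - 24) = t*(t + 1)/(t^2 - 2*t - 24)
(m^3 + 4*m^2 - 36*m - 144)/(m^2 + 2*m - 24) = (m^2 - 2*m - 24)/(m - 4)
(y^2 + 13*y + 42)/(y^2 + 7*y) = (y + 6)/y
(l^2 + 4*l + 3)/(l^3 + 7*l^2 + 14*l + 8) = (l + 3)/(l^2 + 6*l + 8)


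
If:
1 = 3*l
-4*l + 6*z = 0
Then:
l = 1/3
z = 2/9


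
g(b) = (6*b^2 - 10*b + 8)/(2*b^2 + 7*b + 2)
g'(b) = (-4*b - 7)*(6*b^2 - 10*b + 8)/(2*b^2 + 7*b + 2)^2 + (12*b - 10)/(2*b^2 + 7*b + 2)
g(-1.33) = -8.46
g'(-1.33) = 3.11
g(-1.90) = -11.93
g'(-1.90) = 9.79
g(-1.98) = -12.77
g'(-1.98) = 11.32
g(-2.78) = -41.02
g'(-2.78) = 106.01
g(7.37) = 1.60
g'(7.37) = 0.12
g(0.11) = 2.50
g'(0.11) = -9.75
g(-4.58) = 15.11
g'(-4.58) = 8.92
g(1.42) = 0.37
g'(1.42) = 0.15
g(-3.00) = -92.00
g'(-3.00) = 506.00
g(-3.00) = -92.00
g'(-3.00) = 506.00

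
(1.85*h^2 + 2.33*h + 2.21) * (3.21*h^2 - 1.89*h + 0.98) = 5.9385*h^4 + 3.9828*h^3 + 4.5034*h^2 - 1.8935*h + 2.1658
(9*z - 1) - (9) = 9*z - 10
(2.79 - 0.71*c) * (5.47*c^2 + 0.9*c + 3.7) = -3.8837*c^3 + 14.6223*c^2 - 0.116*c + 10.323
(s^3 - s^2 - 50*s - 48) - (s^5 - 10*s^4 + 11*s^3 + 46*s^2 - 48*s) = -s^5 + 10*s^4 - 10*s^3 - 47*s^2 - 2*s - 48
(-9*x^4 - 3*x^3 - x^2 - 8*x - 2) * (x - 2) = -9*x^5 + 15*x^4 + 5*x^3 - 6*x^2 + 14*x + 4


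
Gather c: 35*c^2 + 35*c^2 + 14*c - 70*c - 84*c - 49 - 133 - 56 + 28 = 70*c^2 - 140*c - 210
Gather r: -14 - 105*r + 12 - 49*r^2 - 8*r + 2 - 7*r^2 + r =-56*r^2 - 112*r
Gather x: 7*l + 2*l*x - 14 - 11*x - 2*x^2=7*l - 2*x^2 + x*(2*l - 11) - 14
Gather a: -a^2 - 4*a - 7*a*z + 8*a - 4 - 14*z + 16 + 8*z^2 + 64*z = -a^2 + a*(4 - 7*z) + 8*z^2 + 50*z + 12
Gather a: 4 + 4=8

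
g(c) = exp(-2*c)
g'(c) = -2*exp(-2*c)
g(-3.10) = 492.75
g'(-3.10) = -985.50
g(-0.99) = 7.24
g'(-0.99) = -14.49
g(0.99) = 0.14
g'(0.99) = -0.28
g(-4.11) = 3714.50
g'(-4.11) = -7429.00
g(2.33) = 0.01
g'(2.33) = -0.02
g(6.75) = 0.00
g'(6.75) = -0.00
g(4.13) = 0.00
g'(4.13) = -0.00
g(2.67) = 0.00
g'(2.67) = -0.01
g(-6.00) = 162754.79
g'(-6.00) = -325509.58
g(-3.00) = 403.43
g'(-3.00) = -806.86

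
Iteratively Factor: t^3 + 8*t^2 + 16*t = (t + 4)*(t^2 + 4*t) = (t + 4)^2*(t)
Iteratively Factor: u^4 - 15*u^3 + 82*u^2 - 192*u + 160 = (u - 4)*(u^3 - 11*u^2 + 38*u - 40) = (u - 4)^2*(u^2 - 7*u + 10) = (u - 5)*(u - 4)^2*(u - 2)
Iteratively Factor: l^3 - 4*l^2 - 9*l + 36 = (l + 3)*(l^2 - 7*l + 12) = (l - 3)*(l + 3)*(l - 4)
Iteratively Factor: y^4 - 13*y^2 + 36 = (y - 2)*(y^3 + 2*y^2 - 9*y - 18) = (y - 3)*(y - 2)*(y^2 + 5*y + 6) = (y - 3)*(y - 2)*(y + 3)*(y + 2)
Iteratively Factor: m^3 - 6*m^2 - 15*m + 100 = (m - 5)*(m^2 - m - 20) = (m - 5)*(m + 4)*(m - 5)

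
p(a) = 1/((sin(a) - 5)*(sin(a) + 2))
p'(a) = -cos(a)/((sin(a) - 5)*(sin(a) + 2)^2) - cos(a)/((sin(a) - 5)^2*(sin(a) + 2))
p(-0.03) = -0.10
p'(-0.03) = 0.03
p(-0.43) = -0.12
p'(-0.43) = 0.05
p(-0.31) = -0.11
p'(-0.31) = 0.04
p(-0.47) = -0.12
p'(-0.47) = 0.05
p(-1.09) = -0.15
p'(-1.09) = 0.05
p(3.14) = -0.10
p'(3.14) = -0.03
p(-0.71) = -0.13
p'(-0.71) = 0.06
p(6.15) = -0.10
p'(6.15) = 0.04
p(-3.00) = -0.10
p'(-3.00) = -0.04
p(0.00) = -0.10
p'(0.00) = 0.03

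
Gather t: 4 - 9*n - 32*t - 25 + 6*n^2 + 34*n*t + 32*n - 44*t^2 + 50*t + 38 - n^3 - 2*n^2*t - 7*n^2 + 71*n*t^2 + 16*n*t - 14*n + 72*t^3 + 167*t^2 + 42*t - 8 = -n^3 - n^2 + 9*n + 72*t^3 + t^2*(71*n + 123) + t*(-2*n^2 + 50*n + 60) + 9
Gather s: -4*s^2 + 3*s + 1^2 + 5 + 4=-4*s^2 + 3*s + 10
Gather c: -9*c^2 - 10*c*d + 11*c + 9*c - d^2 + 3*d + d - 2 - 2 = -9*c^2 + c*(20 - 10*d) - d^2 + 4*d - 4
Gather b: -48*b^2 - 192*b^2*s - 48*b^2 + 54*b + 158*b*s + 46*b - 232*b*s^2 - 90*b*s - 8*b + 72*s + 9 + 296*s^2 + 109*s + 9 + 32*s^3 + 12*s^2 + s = b^2*(-192*s - 96) + b*(-232*s^2 + 68*s + 92) + 32*s^3 + 308*s^2 + 182*s + 18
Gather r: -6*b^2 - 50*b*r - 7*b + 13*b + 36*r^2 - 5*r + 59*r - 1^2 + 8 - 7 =-6*b^2 + 6*b + 36*r^2 + r*(54 - 50*b)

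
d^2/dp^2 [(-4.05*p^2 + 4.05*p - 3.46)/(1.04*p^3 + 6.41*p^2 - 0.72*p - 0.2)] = (-8.76096*p^6 + 26.28288*p^5 + 98.889648*p^4 - 79.3497339999998*p^3 - 858.487668*p^2 + 122.646072*p - 13.949168)/(1.124864*p^9 + 20.799168*p^8 + 125.858616*p^7 + 233.926913*p^6 - 95.132568*p^5 - 13.785468*p^4 + 5.289792*p^3 + 0.45816*p^2 - 0.0864*p - 0.008)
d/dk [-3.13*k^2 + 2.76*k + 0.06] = 2.76 - 6.26*k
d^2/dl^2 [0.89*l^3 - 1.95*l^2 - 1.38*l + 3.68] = 5.34*l - 3.9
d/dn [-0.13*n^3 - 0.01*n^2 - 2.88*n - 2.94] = -0.39*n^2 - 0.02*n - 2.88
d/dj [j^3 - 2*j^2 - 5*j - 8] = 3*j^2 - 4*j - 5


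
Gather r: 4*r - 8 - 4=4*r - 12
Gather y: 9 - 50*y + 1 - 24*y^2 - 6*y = -24*y^2 - 56*y + 10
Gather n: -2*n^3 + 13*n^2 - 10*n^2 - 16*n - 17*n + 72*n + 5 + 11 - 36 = -2*n^3 + 3*n^2 + 39*n - 20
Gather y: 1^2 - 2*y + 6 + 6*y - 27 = 4*y - 20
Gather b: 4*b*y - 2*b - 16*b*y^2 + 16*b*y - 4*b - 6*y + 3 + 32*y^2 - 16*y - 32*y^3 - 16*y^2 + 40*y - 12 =b*(-16*y^2 + 20*y - 6) - 32*y^3 + 16*y^2 + 18*y - 9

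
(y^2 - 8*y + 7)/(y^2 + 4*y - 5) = (y - 7)/(y + 5)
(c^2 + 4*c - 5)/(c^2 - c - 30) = (c - 1)/(c - 6)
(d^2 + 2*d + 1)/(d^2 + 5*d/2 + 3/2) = 2*(d + 1)/(2*d + 3)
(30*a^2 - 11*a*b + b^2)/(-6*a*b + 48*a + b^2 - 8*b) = (-5*a + b)/(b - 8)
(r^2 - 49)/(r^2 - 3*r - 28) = (r + 7)/(r + 4)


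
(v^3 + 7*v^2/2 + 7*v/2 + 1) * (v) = v^4 + 7*v^3/2 + 7*v^2/2 + v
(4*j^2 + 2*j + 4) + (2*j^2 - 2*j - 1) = 6*j^2 + 3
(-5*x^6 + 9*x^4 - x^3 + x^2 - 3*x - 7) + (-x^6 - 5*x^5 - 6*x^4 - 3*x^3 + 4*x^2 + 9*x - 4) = -6*x^6 - 5*x^5 + 3*x^4 - 4*x^3 + 5*x^2 + 6*x - 11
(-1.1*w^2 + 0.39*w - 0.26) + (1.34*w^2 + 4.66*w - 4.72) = 0.24*w^2 + 5.05*w - 4.98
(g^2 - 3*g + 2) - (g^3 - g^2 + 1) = -g^3 + 2*g^2 - 3*g + 1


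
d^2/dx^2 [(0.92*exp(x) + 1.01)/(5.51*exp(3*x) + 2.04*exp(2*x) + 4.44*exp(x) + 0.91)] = (111.725168*exp(6*x) + 306.996813*exp(5*x) + 38.680524*exp(4*x) - 2.07067599999999*exp(3*x) - 28.380969*exp(2*x) + 8.693712*exp(x) - 3.318952)*exp(x)/(167.284151*exp(9*x) + 185.803812*exp(8*x) + 473.18778*exp(7*x) + 390.816993*exp(6*x) + 442.670904*exp(5*x) + 265.584024*exp(4*x) + 150.671373*exp(3*x) + 58.8861*exp(2*x) + 11.030292*exp(x) + 0.753571)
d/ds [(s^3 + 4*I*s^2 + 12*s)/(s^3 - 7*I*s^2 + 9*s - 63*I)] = (-11*I*s^4 - 6*s^3 - 69*I*s^2 + 504*s - 756*I)/(s^6 - 14*I*s^5 - 31*s^4 - 252*I*s^3 - 801*s^2 - 1134*I*s - 3969)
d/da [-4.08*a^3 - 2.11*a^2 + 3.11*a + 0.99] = -12.24*a^2 - 4.22*a + 3.11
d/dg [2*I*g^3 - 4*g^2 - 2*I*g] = 6*I*g^2 - 8*g - 2*I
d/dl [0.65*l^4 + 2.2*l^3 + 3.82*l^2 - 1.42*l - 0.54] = 2.6*l^3 + 6.6*l^2 + 7.64*l - 1.42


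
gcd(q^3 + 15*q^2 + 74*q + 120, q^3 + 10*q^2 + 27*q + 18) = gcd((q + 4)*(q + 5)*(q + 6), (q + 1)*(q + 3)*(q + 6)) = q + 6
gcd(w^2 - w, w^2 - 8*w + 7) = w - 1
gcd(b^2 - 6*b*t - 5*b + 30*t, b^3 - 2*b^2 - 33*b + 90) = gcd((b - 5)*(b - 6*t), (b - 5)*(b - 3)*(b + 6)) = b - 5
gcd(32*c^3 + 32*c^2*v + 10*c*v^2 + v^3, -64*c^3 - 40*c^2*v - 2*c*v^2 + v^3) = 8*c^2 + 6*c*v + v^2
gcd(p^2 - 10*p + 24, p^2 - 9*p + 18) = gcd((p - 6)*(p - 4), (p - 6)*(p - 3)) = p - 6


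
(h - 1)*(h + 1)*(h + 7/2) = h^3 + 7*h^2/2 - h - 7/2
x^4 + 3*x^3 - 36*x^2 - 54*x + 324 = (x - 3)*(x + 6)*(x - 3*sqrt(2))*(x + 3*sqrt(2))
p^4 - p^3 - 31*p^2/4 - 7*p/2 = p*(p - 7/2)*(p + 1/2)*(p + 2)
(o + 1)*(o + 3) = o^2 + 4*o + 3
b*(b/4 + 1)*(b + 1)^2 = b^4/4 + 3*b^3/2 + 9*b^2/4 + b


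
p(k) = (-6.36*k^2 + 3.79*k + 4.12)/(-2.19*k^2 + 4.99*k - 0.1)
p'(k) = (3.79 - 12.72*k)/(-2.19*k^2 + 4.99*k - 0.1) + (4.38*k - 4.99)*(-6.36*k^2 + 3.79*k + 4.12)/(-2.19*k^2 + 4.99*k - 0.1)^2 = (-23.4363*k^2 + 19.3176*k - 20.9378)/(4.7961*k^4 - 21.8562*k^3 + 25.3381*k^2 - 0.998*k + 0.01)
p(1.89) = -7.58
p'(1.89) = -29.96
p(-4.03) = 2.05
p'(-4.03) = -0.15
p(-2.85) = 1.82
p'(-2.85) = -0.26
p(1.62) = -2.88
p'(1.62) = -10.23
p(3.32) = 6.96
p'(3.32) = -3.65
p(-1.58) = 1.32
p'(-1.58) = -0.61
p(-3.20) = 1.90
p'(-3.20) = -0.22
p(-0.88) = 0.67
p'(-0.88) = -1.47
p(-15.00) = 2.61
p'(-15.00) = -0.02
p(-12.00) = 2.55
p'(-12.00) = -0.03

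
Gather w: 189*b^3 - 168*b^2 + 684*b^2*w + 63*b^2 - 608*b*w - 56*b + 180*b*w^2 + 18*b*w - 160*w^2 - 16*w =189*b^3 - 105*b^2 - 56*b + w^2*(180*b - 160) + w*(684*b^2 - 590*b - 16)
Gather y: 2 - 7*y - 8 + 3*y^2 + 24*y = 3*y^2 + 17*y - 6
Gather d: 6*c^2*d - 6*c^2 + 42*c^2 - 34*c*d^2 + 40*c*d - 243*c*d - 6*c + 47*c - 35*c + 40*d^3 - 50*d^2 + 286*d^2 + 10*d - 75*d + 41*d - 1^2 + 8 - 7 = 36*c^2 + 6*c + 40*d^3 + d^2*(236 - 34*c) + d*(6*c^2 - 203*c - 24)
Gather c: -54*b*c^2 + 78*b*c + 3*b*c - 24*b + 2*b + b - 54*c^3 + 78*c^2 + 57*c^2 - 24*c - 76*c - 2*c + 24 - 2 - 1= -21*b - 54*c^3 + c^2*(135 - 54*b) + c*(81*b - 102) + 21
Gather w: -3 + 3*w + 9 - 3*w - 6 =0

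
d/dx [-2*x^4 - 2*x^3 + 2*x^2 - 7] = 2*x*(-4*x^2 - 3*x + 2)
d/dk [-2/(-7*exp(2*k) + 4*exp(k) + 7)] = (8 - 28*exp(k))*exp(k)/(-7*exp(2*k) + 4*exp(k) + 7)^2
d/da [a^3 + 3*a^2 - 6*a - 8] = 3*a^2 + 6*a - 6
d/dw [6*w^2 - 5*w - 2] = 12*w - 5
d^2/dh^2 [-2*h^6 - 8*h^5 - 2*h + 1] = h^3*(-60*h - 160)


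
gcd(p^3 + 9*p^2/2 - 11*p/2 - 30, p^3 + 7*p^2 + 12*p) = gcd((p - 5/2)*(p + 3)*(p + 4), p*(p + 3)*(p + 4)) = p^2 + 7*p + 12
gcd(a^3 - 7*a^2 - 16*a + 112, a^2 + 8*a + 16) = a + 4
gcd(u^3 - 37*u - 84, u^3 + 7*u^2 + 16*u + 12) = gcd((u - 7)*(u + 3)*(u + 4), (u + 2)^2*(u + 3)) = u + 3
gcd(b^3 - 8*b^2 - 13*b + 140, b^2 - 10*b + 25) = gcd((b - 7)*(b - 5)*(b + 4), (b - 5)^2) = b - 5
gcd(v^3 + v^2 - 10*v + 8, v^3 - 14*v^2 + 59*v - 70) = v - 2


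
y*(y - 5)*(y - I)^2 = y^4 - 5*y^3 - 2*I*y^3 - y^2 + 10*I*y^2 + 5*y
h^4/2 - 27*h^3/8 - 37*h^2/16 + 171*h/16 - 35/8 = (h/2 + 1)*(h - 7)*(h - 5/4)*(h - 1/2)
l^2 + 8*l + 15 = (l + 3)*(l + 5)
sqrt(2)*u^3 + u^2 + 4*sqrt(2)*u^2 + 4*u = u*(u + 4)*(sqrt(2)*u + 1)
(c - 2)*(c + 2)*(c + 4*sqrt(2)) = c^3 + 4*sqrt(2)*c^2 - 4*c - 16*sqrt(2)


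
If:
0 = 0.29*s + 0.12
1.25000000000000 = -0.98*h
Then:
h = -1.28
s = -0.41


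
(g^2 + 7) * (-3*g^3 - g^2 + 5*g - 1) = -3*g^5 - g^4 - 16*g^3 - 8*g^2 + 35*g - 7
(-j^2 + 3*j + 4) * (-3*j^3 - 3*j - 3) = 3*j^5 - 9*j^4 - 9*j^3 - 6*j^2 - 21*j - 12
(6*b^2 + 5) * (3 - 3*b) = -18*b^3 + 18*b^2 - 15*b + 15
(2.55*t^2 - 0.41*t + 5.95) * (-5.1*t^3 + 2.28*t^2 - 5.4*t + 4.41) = -13.005*t^5 + 7.905*t^4 - 45.0498*t^3 + 27.0255*t^2 - 33.9381*t + 26.2395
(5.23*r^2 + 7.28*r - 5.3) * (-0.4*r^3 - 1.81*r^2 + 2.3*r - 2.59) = -2.092*r^5 - 12.3783*r^4 + 0.972200000000001*r^3 + 12.7913*r^2 - 31.0452*r + 13.727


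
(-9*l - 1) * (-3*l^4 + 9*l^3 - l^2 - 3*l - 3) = 27*l^5 - 78*l^4 + 28*l^2 + 30*l + 3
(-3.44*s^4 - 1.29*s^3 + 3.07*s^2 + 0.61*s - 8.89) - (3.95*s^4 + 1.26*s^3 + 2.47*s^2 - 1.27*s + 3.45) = -7.39*s^4 - 2.55*s^3 + 0.6*s^2 + 1.88*s - 12.34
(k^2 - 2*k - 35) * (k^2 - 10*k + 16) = k^4 - 12*k^3 + k^2 + 318*k - 560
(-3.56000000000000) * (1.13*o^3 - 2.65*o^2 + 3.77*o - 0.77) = -4.0228*o^3 + 9.434*o^2 - 13.4212*o + 2.7412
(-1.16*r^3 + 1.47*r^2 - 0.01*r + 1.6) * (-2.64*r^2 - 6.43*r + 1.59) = 3.0624*r^5 + 3.578*r^4 - 11.2701*r^3 - 1.8224*r^2 - 10.3039*r + 2.544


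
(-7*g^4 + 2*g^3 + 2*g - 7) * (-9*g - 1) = 63*g^5 - 11*g^4 - 2*g^3 - 18*g^2 + 61*g + 7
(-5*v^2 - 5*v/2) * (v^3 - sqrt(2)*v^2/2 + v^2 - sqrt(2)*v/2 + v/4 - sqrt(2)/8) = -5*v^5 - 15*v^4/2 + 5*sqrt(2)*v^4/2 - 15*v^3/4 + 15*sqrt(2)*v^3/4 - 5*v^2/8 + 15*sqrt(2)*v^2/8 + 5*sqrt(2)*v/16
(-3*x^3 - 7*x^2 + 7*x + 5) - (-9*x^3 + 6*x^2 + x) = 6*x^3 - 13*x^2 + 6*x + 5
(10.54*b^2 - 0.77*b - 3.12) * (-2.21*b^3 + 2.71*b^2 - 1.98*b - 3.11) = -23.2934*b^5 + 30.2651*b^4 - 16.0607*b^3 - 39.71*b^2 + 8.5723*b + 9.7032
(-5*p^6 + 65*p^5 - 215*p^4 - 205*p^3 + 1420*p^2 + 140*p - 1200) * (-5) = 25*p^6 - 325*p^5 + 1075*p^4 + 1025*p^3 - 7100*p^2 - 700*p + 6000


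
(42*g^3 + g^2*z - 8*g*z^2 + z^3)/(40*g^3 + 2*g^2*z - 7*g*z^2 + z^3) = (21*g^2 - 10*g*z + z^2)/(20*g^2 - 9*g*z + z^2)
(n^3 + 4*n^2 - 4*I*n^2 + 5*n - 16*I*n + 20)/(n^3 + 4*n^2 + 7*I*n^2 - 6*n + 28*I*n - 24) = (n - 5*I)/(n + 6*I)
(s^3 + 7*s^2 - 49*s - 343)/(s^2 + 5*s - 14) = (s^2 - 49)/(s - 2)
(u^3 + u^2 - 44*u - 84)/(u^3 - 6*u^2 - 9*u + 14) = (u + 6)/(u - 1)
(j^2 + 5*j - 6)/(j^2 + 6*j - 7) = (j + 6)/(j + 7)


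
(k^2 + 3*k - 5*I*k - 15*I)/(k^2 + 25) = (k + 3)/(k + 5*I)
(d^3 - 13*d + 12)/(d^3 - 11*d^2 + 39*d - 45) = (d^2 + 3*d - 4)/(d^2 - 8*d + 15)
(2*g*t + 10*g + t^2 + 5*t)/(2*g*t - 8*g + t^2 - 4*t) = (t + 5)/(t - 4)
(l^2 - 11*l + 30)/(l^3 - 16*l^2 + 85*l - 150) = 1/(l - 5)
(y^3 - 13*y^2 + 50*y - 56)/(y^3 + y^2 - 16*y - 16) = (y^2 - 9*y + 14)/(y^2 + 5*y + 4)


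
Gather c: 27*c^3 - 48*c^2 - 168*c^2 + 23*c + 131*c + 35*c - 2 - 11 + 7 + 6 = 27*c^3 - 216*c^2 + 189*c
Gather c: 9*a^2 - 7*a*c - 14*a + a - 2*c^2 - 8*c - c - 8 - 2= 9*a^2 - 13*a - 2*c^2 + c*(-7*a - 9) - 10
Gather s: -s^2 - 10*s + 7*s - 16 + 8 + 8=-s^2 - 3*s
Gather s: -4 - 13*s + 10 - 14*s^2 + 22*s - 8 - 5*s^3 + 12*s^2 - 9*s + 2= -5*s^3 - 2*s^2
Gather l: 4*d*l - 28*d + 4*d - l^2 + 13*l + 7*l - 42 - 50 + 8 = -24*d - l^2 + l*(4*d + 20) - 84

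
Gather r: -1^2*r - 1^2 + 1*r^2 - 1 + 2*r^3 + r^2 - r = 2*r^3 + 2*r^2 - 2*r - 2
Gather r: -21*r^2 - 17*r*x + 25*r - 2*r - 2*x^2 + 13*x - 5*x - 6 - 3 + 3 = -21*r^2 + r*(23 - 17*x) - 2*x^2 + 8*x - 6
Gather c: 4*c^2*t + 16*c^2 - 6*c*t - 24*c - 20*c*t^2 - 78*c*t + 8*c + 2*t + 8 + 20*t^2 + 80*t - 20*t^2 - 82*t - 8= c^2*(4*t + 16) + c*(-20*t^2 - 84*t - 16)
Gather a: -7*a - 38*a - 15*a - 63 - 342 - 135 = -60*a - 540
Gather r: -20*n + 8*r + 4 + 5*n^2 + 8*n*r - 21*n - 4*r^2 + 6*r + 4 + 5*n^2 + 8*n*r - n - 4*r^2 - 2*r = 10*n^2 - 42*n - 8*r^2 + r*(16*n + 12) + 8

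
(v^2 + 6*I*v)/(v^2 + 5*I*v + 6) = v/(v - I)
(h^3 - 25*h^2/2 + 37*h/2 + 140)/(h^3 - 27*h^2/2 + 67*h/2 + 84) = (2*h + 5)/(2*h + 3)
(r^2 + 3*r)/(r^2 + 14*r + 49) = r*(r + 3)/(r^2 + 14*r + 49)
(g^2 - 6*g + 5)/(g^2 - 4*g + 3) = (g - 5)/(g - 3)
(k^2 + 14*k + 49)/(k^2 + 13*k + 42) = (k + 7)/(k + 6)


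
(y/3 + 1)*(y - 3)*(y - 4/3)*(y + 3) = y^4/3 + 5*y^3/9 - 13*y^2/3 - 5*y + 12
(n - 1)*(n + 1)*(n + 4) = n^3 + 4*n^2 - n - 4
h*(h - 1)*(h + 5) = h^3 + 4*h^2 - 5*h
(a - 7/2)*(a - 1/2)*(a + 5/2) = a^3 - 3*a^2/2 - 33*a/4 + 35/8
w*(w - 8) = w^2 - 8*w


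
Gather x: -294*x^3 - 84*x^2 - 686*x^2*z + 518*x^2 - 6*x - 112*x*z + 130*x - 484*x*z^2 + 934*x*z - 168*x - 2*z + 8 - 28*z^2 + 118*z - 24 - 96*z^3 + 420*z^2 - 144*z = -294*x^3 + x^2*(434 - 686*z) + x*(-484*z^2 + 822*z - 44) - 96*z^3 + 392*z^2 - 28*z - 16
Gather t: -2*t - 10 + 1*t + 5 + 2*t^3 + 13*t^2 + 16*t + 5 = 2*t^3 + 13*t^2 + 15*t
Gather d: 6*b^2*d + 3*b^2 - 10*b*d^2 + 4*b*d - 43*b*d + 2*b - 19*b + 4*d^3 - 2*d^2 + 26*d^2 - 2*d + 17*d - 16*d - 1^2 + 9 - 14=3*b^2 - 17*b + 4*d^3 + d^2*(24 - 10*b) + d*(6*b^2 - 39*b - 1) - 6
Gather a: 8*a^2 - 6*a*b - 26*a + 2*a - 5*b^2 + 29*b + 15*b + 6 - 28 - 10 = 8*a^2 + a*(-6*b - 24) - 5*b^2 + 44*b - 32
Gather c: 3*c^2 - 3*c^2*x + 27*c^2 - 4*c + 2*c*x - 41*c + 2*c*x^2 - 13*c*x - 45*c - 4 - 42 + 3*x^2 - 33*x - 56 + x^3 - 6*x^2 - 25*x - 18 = c^2*(30 - 3*x) + c*(2*x^2 - 11*x - 90) + x^3 - 3*x^2 - 58*x - 120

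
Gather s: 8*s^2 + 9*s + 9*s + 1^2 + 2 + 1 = 8*s^2 + 18*s + 4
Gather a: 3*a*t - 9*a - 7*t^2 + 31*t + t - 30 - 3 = a*(3*t - 9) - 7*t^2 + 32*t - 33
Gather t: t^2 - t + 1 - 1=t^2 - t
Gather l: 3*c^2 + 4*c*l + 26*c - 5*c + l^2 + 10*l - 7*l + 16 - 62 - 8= 3*c^2 + 21*c + l^2 + l*(4*c + 3) - 54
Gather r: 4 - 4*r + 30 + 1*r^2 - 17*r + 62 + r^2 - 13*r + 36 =2*r^2 - 34*r + 132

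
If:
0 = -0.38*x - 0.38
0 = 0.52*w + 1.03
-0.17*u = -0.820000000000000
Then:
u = 4.82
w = -1.98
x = -1.00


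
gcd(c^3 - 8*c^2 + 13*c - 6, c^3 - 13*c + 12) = c - 1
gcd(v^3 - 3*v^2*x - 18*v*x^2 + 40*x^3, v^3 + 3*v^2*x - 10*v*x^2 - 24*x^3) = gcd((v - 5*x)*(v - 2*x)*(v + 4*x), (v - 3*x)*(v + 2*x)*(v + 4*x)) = v + 4*x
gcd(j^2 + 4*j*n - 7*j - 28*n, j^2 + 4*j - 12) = 1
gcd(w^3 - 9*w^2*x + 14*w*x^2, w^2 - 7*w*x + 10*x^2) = -w + 2*x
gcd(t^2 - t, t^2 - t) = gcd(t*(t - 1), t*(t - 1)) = t^2 - t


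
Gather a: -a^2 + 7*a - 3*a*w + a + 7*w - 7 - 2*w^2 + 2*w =-a^2 + a*(8 - 3*w) - 2*w^2 + 9*w - 7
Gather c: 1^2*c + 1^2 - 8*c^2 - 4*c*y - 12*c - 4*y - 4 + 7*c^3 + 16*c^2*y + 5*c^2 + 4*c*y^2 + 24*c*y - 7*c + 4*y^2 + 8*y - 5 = 7*c^3 + c^2*(16*y - 3) + c*(4*y^2 + 20*y - 18) + 4*y^2 + 4*y - 8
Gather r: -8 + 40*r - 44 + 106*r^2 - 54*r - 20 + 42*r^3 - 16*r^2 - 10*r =42*r^3 + 90*r^2 - 24*r - 72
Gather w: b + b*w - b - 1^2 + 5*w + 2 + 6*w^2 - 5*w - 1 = b*w + 6*w^2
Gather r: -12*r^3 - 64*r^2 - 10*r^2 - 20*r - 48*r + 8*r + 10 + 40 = -12*r^3 - 74*r^2 - 60*r + 50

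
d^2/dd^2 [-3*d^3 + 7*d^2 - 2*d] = 14 - 18*d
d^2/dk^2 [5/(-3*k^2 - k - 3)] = 10*(9*k^2 + 3*k - (6*k + 1)^2 + 9)/(3*k^2 + k + 3)^3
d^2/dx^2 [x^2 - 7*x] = 2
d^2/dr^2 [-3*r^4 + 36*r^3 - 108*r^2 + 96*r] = -36*r^2 + 216*r - 216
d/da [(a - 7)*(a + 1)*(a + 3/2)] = 3*a^2 - 9*a - 16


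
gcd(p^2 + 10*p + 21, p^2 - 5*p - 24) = p + 3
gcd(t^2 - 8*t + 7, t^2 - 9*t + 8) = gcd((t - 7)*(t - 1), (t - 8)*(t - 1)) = t - 1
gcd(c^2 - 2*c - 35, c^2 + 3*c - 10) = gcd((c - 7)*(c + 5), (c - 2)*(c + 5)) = c + 5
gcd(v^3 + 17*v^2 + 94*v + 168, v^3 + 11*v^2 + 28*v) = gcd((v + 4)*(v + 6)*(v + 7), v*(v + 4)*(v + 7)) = v^2 + 11*v + 28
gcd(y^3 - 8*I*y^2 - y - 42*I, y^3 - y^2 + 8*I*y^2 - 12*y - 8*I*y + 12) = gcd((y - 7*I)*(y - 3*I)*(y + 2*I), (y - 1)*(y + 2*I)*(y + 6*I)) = y + 2*I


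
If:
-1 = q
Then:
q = -1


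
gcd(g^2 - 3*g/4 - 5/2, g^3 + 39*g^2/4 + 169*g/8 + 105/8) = g + 5/4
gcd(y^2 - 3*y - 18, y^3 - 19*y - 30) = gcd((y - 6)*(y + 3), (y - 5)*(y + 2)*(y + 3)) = y + 3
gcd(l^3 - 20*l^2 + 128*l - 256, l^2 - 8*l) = l - 8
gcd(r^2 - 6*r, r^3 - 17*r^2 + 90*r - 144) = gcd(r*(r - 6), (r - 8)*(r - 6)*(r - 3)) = r - 6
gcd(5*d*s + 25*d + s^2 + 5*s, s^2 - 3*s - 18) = 1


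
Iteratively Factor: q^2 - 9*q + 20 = (q - 5)*(q - 4)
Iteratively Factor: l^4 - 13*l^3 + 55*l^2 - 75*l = (l)*(l^3 - 13*l^2 + 55*l - 75) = l*(l - 5)*(l^2 - 8*l + 15) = l*(l - 5)*(l - 3)*(l - 5)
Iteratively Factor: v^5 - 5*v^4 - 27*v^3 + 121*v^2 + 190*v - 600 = (v - 5)*(v^4 - 27*v^2 - 14*v + 120) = (v - 5)*(v - 2)*(v^3 + 2*v^2 - 23*v - 60) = (v - 5)*(v - 2)*(v + 3)*(v^2 - v - 20) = (v - 5)*(v - 2)*(v + 3)*(v + 4)*(v - 5)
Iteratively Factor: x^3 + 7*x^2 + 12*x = (x + 3)*(x^2 + 4*x) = x*(x + 3)*(x + 4)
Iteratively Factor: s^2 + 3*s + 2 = (s + 2)*(s + 1)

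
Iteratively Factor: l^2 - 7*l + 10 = (l - 2)*(l - 5)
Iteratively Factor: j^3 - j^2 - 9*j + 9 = (j - 3)*(j^2 + 2*j - 3) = (j - 3)*(j - 1)*(j + 3)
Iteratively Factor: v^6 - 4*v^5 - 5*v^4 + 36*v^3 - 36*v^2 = (v - 2)*(v^5 - 2*v^4 - 9*v^3 + 18*v^2) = (v - 2)^2*(v^4 - 9*v^2) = (v - 2)^2*(v + 3)*(v^3 - 3*v^2) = v*(v - 2)^2*(v + 3)*(v^2 - 3*v) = v^2*(v - 2)^2*(v + 3)*(v - 3)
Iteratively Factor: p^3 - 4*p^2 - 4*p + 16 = (p - 2)*(p^2 - 2*p - 8) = (p - 4)*(p - 2)*(p + 2)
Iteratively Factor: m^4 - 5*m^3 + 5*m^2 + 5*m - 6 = (m - 3)*(m^3 - 2*m^2 - m + 2) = (m - 3)*(m - 2)*(m^2 - 1) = (m - 3)*(m - 2)*(m + 1)*(m - 1)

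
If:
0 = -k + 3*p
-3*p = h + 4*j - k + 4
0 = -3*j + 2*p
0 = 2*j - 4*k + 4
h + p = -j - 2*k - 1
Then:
No Solution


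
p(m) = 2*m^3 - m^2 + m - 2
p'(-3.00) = 61.00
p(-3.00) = -68.00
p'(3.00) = 49.00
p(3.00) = 46.00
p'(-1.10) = 10.46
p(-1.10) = -6.97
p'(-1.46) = 16.71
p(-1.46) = -11.82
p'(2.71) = 39.64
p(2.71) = 33.17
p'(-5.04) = 163.49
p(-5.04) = -288.49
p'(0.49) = 1.46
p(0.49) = -1.51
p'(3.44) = 65.12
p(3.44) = 71.02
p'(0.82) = 3.39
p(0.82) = -0.75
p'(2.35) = 29.44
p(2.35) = 20.78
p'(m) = 6*m^2 - 2*m + 1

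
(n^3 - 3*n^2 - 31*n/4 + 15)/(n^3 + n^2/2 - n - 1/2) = (4*n^3 - 12*n^2 - 31*n + 60)/(2*(2*n^3 + n^2 - 2*n - 1))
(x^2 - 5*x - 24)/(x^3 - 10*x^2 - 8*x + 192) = (x + 3)/(x^2 - 2*x - 24)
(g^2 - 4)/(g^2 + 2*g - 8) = (g + 2)/(g + 4)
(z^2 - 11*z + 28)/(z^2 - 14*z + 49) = (z - 4)/(z - 7)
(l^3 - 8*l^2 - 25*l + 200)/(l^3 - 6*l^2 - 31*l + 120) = (l - 5)/(l - 3)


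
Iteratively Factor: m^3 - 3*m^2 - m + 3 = (m - 3)*(m^2 - 1) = (m - 3)*(m + 1)*(m - 1)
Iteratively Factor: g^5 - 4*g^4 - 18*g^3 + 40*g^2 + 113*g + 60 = (g - 4)*(g^4 - 18*g^2 - 32*g - 15) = (g - 4)*(g + 1)*(g^3 - g^2 - 17*g - 15) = (g - 4)*(g + 1)^2*(g^2 - 2*g - 15) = (g - 5)*(g - 4)*(g + 1)^2*(g + 3)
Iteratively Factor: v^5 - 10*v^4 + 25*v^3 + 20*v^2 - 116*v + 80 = (v - 5)*(v^4 - 5*v^3 + 20*v - 16) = (v - 5)*(v + 2)*(v^3 - 7*v^2 + 14*v - 8) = (v - 5)*(v - 1)*(v + 2)*(v^2 - 6*v + 8) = (v - 5)*(v - 2)*(v - 1)*(v + 2)*(v - 4)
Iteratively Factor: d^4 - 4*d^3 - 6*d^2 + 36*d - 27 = (d - 3)*(d^3 - d^2 - 9*d + 9) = (d - 3)*(d - 1)*(d^2 - 9) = (d - 3)^2*(d - 1)*(d + 3)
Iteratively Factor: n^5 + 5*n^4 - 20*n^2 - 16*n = (n)*(n^4 + 5*n^3 - 20*n - 16) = n*(n - 2)*(n^3 + 7*n^2 + 14*n + 8) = n*(n - 2)*(n + 1)*(n^2 + 6*n + 8) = n*(n - 2)*(n + 1)*(n + 4)*(n + 2)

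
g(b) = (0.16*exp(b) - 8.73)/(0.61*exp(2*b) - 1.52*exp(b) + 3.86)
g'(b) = (0.16*exp(b) - 8.73)*(-1.22*exp(2*b) + 1.52*exp(b))/(0.61*exp(2*b) - 1.52*exp(b) + 3.86)^2 + 0.16*exp(b)/(0.61*exp(2*b) - 1.52*exp(b) + 3.86)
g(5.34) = 0.00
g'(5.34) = -0.00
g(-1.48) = -2.45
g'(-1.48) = -0.19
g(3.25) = -0.01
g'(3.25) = 0.04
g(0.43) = -2.86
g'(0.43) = 0.61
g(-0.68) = -2.66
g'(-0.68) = -0.35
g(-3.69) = -2.28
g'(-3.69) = -0.02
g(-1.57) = -2.44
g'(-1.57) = -0.17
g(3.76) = -0.00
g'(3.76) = 0.01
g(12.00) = 0.00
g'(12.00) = 0.00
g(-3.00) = -2.30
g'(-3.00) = -0.04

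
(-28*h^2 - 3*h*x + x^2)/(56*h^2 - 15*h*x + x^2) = (4*h + x)/(-8*h + x)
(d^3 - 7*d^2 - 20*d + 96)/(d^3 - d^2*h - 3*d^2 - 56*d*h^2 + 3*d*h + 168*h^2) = (d^2 - 4*d - 32)/(d^2 - d*h - 56*h^2)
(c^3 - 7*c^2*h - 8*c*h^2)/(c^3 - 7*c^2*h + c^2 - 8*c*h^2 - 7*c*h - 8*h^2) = c/(c + 1)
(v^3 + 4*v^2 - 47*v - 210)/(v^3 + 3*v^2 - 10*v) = (v^2 - v - 42)/(v*(v - 2))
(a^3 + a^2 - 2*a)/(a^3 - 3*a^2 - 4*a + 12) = a*(a - 1)/(a^2 - 5*a + 6)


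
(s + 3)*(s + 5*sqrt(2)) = s^2 + 3*s + 5*sqrt(2)*s + 15*sqrt(2)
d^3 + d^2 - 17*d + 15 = (d - 3)*(d - 1)*(d + 5)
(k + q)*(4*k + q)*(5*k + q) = 20*k^3 + 29*k^2*q + 10*k*q^2 + q^3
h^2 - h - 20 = (h - 5)*(h + 4)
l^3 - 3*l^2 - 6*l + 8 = (l - 4)*(l - 1)*(l + 2)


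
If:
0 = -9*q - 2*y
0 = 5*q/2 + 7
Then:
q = -14/5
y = 63/5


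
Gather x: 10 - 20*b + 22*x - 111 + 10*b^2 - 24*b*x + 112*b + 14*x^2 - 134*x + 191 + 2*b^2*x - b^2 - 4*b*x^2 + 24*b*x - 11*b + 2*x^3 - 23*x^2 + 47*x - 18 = 9*b^2 + 81*b + 2*x^3 + x^2*(-4*b - 9) + x*(2*b^2 - 65) + 72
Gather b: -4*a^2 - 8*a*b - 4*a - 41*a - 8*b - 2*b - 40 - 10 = -4*a^2 - 45*a + b*(-8*a - 10) - 50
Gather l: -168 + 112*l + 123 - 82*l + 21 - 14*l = 16*l - 24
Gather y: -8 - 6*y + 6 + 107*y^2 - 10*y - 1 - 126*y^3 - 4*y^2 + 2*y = -126*y^3 + 103*y^2 - 14*y - 3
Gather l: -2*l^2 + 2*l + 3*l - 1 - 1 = -2*l^2 + 5*l - 2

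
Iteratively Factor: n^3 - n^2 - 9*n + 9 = (n - 3)*(n^2 + 2*n - 3) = (n - 3)*(n - 1)*(n + 3)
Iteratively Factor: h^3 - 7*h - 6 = (h + 2)*(h^2 - 2*h - 3) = (h - 3)*(h + 2)*(h + 1)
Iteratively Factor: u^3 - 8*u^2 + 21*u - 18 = (u - 3)*(u^2 - 5*u + 6) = (u - 3)*(u - 2)*(u - 3)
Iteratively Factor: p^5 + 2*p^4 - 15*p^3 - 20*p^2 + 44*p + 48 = (p - 2)*(p^4 + 4*p^3 - 7*p^2 - 34*p - 24) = (p - 2)*(p + 1)*(p^3 + 3*p^2 - 10*p - 24) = (p - 2)*(p + 1)*(p + 2)*(p^2 + p - 12) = (p - 2)*(p + 1)*(p + 2)*(p + 4)*(p - 3)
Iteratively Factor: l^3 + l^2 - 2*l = (l)*(l^2 + l - 2) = l*(l + 2)*(l - 1)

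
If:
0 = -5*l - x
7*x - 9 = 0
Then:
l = -9/35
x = 9/7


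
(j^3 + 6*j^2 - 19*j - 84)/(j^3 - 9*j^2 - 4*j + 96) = (j + 7)/(j - 8)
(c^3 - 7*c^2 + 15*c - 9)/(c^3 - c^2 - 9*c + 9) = (c - 3)/(c + 3)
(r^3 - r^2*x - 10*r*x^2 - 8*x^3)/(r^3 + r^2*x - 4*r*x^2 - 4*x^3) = (-r + 4*x)/(-r + 2*x)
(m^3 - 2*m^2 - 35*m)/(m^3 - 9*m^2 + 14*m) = (m + 5)/(m - 2)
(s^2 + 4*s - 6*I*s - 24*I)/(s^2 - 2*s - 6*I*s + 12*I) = (s + 4)/(s - 2)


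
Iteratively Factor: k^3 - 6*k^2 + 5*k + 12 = (k - 3)*(k^2 - 3*k - 4) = (k - 4)*(k - 3)*(k + 1)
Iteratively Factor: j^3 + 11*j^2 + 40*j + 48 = (j + 3)*(j^2 + 8*j + 16) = (j + 3)*(j + 4)*(j + 4)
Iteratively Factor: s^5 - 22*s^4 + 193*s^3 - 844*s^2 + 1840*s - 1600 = (s - 4)*(s^4 - 18*s^3 + 121*s^2 - 360*s + 400) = (s - 4)^2*(s^3 - 14*s^2 + 65*s - 100) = (s - 5)*(s - 4)^2*(s^2 - 9*s + 20) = (s - 5)^2*(s - 4)^2*(s - 4)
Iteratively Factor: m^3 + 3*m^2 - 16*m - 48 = (m + 4)*(m^2 - m - 12) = (m + 3)*(m + 4)*(m - 4)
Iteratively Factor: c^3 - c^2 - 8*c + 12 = (c - 2)*(c^2 + c - 6) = (c - 2)^2*(c + 3)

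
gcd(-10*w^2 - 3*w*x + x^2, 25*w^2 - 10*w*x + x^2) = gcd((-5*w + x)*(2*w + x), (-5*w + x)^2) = -5*w + x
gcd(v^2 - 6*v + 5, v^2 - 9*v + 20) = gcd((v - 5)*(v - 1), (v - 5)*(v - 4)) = v - 5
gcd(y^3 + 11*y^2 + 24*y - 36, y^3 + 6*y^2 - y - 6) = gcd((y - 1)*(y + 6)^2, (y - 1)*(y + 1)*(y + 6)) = y^2 + 5*y - 6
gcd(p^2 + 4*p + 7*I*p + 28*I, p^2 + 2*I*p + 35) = p + 7*I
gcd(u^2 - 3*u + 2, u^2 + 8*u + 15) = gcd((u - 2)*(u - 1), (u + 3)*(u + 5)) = 1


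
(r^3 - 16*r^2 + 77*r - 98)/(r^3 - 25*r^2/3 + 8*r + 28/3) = 3*(r - 7)/(3*r + 2)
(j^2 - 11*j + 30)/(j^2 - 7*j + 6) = (j - 5)/(j - 1)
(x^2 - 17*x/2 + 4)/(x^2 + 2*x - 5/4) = 2*(x - 8)/(2*x + 5)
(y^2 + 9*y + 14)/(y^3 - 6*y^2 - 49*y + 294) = (y + 2)/(y^2 - 13*y + 42)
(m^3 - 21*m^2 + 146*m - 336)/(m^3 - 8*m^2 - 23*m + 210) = (m - 8)/(m + 5)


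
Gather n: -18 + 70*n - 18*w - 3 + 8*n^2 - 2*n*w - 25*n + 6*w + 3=8*n^2 + n*(45 - 2*w) - 12*w - 18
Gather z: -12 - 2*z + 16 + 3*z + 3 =z + 7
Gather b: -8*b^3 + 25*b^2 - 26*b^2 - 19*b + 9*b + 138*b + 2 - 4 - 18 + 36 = -8*b^3 - b^2 + 128*b + 16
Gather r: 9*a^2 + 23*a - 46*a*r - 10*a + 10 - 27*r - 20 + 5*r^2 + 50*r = 9*a^2 + 13*a + 5*r^2 + r*(23 - 46*a) - 10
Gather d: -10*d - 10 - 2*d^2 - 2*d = -2*d^2 - 12*d - 10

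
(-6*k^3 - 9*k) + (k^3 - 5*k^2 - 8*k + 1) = -5*k^3 - 5*k^2 - 17*k + 1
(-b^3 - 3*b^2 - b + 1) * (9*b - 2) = -9*b^4 - 25*b^3 - 3*b^2 + 11*b - 2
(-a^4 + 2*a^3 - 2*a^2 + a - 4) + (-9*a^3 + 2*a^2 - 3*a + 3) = -a^4 - 7*a^3 - 2*a - 1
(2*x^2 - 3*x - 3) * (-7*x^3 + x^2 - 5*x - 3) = -14*x^5 + 23*x^4 + 8*x^3 + 6*x^2 + 24*x + 9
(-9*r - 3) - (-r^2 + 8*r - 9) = r^2 - 17*r + 6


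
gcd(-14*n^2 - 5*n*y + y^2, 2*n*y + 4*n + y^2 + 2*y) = 2*n + y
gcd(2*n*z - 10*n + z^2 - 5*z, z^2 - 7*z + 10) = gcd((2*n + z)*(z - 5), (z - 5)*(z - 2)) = z - 5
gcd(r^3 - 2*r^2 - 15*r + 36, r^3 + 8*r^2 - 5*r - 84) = r^2 + r - 12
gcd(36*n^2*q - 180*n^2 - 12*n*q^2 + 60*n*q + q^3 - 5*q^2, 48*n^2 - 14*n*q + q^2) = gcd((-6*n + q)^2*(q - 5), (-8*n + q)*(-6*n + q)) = -6*n + q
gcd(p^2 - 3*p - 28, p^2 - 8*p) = 1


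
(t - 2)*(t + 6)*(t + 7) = t^3 + 11*t^2 + 16*t - 84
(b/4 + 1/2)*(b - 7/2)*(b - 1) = b^3/4 - 5*b^2/8 - 11*b/8 + 7/4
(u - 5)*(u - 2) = u^2 - 7*u + 10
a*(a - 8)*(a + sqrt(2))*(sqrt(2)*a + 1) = sqrt(2)*a^4 - 8*sqrt(2)*a^3 + 3*a^3 - 24*a^2 + sqrt(2)*a^2 - 8*sqrt(2)*a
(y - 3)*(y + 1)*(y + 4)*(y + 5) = y^4 + 7*y^3 - y^2 - 67*y - 60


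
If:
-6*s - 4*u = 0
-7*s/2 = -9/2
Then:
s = 9/7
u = -27/14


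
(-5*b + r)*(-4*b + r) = 20*b^2 - 9*b*r + r^2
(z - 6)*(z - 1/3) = z^2 - 19*z/3 + 2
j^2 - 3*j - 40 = (j - 8)*(j + 5)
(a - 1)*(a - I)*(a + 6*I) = a^3 - a^2 + 5*I*a^2 + 6*a - 5*I*a - 6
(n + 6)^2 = n^2 + 12*n + 36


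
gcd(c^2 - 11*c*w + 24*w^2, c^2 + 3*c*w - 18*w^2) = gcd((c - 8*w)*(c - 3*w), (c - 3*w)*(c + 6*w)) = -c + 3*w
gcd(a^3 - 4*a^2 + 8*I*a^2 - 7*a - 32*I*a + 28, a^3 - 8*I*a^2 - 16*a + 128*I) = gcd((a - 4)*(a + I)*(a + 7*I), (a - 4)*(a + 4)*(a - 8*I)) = a - 4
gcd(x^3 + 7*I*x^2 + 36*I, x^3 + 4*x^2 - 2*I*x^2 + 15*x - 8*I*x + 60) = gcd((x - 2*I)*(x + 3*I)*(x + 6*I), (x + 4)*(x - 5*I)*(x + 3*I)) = x + 3*I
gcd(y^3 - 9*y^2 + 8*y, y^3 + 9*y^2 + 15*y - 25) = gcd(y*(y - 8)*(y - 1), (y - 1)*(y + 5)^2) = y - 1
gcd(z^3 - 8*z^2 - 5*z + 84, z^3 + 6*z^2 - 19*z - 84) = z^2 - z - 12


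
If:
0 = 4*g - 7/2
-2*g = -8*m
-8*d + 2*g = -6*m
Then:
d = 49/128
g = 7/8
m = 7/32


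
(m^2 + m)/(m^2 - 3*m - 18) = m*(m + 1)/(m^2 - 3*m - 18)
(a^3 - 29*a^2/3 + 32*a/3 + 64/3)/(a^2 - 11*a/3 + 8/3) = (a^2 - 7*a - 8)/(a - 1)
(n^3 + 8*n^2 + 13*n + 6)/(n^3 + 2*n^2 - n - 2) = (n^2 + 7*n + 6)/(n^2 + n - 2)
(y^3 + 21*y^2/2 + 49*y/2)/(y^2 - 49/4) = 2*y*(y + 7)/(2*y - 7)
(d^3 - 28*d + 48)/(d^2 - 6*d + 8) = d + 6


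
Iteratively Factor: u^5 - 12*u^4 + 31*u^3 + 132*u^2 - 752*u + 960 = (u - 5)*(u^4 - 7*u^3 - 4*u^2 + 112*u - 192) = (u - 5)*(u - 3)*(u^3 - 4*u^2 - 16*u + 64) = (u - 5)*(u - 3)*(u + 4)*(u^2 - 8*u + 16) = (u - 5)*(u - 4)*(u - 3)*(u + 4)*(u - 4)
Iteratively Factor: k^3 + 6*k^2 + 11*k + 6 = (k + 2)*(k^2 + 4*k + 3) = (k + 2)*(k + 3)*(k + 1)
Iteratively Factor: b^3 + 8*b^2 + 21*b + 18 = (b + 3)*(b^2 + 5*b + 6) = (b + 2)*(b + 3)*(b + 3)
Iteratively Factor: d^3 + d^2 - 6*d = (d - 2)*(d^2 + 3*d) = d*(d - 2)*(d + 3)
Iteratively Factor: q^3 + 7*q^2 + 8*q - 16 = (q - 1)*(q^2 + 8*q + 16) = (q - 1)*(q + 4)*(q + 4)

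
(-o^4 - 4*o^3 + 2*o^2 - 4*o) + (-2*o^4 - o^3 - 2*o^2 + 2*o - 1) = -3*o^4 - 5*o^3 - 2*o - 1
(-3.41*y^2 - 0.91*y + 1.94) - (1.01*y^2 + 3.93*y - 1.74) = -4.42*y^2 - 4.84*y + 3.68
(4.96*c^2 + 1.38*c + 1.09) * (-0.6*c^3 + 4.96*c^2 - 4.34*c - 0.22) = -2.976*c^5 + 23.7736*c^4 - 15.3356*c^3 - 1.674*c^2 - 5.0342*c - 0.2398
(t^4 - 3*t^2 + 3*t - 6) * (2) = 2*t^4 - 6*t^2 + 6*t - 12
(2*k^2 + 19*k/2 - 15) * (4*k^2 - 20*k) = 8*k^4 - 2*k^3 - 250*k^2 + 300*k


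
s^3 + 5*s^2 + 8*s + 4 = (s + 1)*(s + 2)^2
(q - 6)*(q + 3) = q^2 - 3*q - 18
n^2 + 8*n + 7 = (n + 1)*(n + 7)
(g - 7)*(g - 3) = g^2 - 10*g + 21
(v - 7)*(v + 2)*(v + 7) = v^3 + 2*v^2 - 49*v - 98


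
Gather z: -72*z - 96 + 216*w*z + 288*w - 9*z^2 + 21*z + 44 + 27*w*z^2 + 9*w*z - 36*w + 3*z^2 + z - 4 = 252*w + z^2*(27*w - 6) + z*(225*w - 50) - 56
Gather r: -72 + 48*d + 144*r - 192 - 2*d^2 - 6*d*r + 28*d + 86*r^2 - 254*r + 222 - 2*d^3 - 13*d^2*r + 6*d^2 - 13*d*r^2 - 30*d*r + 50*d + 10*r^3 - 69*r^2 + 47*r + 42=-2*d^3 + 4*d^2 + 126*d + 10*r^3 + r^2*(17 - 13*d) + r*(-13*d^2 - 36*d - 63)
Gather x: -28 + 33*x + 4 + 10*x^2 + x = 10*x^2 + 34*x - 24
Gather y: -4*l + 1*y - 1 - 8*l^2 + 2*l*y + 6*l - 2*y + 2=-8*l^2 + 2*l + y*(2*l - 1) + 1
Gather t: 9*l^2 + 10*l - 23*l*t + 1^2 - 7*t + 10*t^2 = 9*l^2 + 10*l + 10*t^2 + t*(-23*l - 7) + 1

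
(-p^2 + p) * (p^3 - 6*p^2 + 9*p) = -p^5 + 7*p^4 - 15*p^3 + 9*p^2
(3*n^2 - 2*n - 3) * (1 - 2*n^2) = -6*n^4 + 4*n^3 + 9*n^2 - 2*n - 3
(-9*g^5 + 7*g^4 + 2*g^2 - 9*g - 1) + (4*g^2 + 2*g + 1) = -9*g^5 + 7*g^4 + 6*g^2 - 7*g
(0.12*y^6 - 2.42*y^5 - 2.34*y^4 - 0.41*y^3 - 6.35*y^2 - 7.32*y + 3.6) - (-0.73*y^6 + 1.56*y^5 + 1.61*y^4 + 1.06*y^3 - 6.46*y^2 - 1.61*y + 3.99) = 0.85*y^6 - 3.98*y^5 - 3.95*y^4 - 1.47*y^3 + 0.11*y^2 - 5.71*y - 0.39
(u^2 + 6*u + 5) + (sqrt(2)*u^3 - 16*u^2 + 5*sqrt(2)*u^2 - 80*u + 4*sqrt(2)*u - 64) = sqrt(2)*u^3 - 15*u^2 + 5*sqrt(2)*u^2 - 74*u + 4*sqrt(2)*u - 59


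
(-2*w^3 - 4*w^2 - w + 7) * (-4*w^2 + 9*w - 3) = 8*w^5 - 2*w^4 - 26*w^3 - 25*w^2 + 66*w - 21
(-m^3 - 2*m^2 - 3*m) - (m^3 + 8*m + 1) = -2*m^3 - 2*m^2 - 11*m - 1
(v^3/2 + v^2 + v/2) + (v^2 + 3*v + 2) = v^3/2 + 2*v^2 + 7*v/2 + 2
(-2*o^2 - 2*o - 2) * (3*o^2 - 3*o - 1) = -6*o^4 + 2*o^2 + 8*o + 2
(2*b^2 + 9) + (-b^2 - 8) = b^2 + 1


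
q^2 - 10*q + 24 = (q - 6)*(q - 4)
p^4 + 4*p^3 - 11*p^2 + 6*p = p*(p - 1)^2*(p + 6)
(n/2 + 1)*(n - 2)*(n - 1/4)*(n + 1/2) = n^4/2 + n^3/8 - 33*n^2/16 - n/2 + 1/4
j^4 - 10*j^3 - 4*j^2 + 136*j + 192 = (j - 8)*(j - 6)*(j + 2)^2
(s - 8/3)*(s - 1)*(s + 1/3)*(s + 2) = s^4 - 4*s^3/3 - 47*s^2/9 + 34*s/9 + 16/9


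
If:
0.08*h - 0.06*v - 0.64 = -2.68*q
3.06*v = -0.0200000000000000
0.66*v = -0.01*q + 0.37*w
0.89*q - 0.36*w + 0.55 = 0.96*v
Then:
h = 29.32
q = -0.64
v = -0.01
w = -0.03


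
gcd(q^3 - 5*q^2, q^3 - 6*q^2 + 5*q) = q^2 - 5*q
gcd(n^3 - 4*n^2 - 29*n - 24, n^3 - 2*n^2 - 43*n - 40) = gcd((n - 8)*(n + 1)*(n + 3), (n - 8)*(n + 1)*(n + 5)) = n^2 - 7*n - 8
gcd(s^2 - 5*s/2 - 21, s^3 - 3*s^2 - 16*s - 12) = s - 6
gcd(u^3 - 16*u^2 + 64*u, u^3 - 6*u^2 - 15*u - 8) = u - 8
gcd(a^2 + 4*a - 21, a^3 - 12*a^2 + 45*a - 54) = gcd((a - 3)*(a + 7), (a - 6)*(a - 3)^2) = a - 3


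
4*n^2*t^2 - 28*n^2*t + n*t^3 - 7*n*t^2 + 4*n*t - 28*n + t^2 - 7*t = (4*n + t)*(t - 7)*(n*t + 1)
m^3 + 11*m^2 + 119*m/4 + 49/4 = (m + 1/2)*(m + 7/2)*(m + 7)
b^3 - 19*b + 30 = (b - 3)*(b - 2)*(b + 5)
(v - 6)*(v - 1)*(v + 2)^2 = v^4 - 3*v^3 - 18*v^2 - 4*v + 24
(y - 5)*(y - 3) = y^2 - 8*y + 15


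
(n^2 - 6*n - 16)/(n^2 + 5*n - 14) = (n^2 - 6*n - 16)/(n^2 + 5*n - 14)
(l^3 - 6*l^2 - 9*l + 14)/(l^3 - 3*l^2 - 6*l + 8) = (l - 7)/(l - 4)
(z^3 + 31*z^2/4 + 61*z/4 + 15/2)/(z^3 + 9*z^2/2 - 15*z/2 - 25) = (4*z + 3)/(2*(2*z - 5))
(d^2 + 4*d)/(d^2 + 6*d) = (d + 4)/(d + 6)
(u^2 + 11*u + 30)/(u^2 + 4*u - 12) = (u + 5)/(u - 2)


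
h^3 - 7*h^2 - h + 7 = (h - 7)*(h - 1)*(h + 1)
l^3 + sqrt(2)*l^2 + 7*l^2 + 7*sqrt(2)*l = l*(l + 7)*(l + sqrt(2))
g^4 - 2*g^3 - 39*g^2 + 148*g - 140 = (g - 5)*(g - 2)^2*(g + 7)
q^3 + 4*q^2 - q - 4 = (q - 1)*(q + 1)*(q + 4)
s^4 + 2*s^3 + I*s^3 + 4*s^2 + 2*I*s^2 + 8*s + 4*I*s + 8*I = (s + 2)*(s - 2*I)*(s + I)*(s + 2*I)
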